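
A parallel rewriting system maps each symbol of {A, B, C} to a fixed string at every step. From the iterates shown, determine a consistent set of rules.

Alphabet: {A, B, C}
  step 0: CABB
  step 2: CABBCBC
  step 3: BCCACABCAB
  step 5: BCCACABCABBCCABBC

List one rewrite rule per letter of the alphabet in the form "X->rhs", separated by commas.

  step 2 ⇒ step 3: CABBCBC ⇒ B·C·CA·CA·B·CA·B
    A ↦ C
    B ↦ CA
    C ↦ B

A->C, B->CA, C->B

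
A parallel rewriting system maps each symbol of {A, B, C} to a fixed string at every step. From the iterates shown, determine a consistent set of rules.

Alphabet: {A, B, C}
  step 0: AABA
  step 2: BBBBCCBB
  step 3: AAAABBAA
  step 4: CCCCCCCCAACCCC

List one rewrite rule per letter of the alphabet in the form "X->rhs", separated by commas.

A->CC, B->A, C->B

  step 3 ⇒ step 4: AAAABBAA ⇒ CC·CC·CC·CC·A·A·CC·CC
    A ↦ CC
    B ↦ A
  step 2 ⇒ step 3: BBBBCCBB ⇒ A·A·A·A·B·B·A·A
    C ↦ B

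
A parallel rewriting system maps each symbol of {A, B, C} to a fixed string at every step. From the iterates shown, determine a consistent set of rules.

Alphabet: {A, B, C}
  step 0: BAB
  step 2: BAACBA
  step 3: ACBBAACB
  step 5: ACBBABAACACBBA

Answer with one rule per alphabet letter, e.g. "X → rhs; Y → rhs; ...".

A->B, B->AC, C->A

  step 2 ⇒ step 3: BAACBA ⇒ AC·B·B·A·AC·B
    A ↦ B
    B ↦ AC
    C ↦ A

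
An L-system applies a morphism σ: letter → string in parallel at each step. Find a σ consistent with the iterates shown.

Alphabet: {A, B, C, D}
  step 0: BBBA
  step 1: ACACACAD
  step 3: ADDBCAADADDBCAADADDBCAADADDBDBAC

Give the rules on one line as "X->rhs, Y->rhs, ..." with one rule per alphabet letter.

  step 0 ⇒ step 1: BBBA ⇒ AC·AC·AC·AD
    A ↦ AD
    B ↦ AC
    C ↦ CA  (constrained at step 1)
    D ↦ DB  (constrained at step 1)

A->AD, B->AC, C->CA, D->DB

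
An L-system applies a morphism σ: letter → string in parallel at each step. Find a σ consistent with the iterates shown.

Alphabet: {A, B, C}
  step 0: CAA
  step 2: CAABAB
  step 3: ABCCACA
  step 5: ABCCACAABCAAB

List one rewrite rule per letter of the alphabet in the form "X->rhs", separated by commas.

A->C, B->A, C->AB

  step 2 ⇒ step 3: CAABAB ⇒ AB·C·C·A·C·A
    A ↦ C
    B ↦ A
    C ↦ AB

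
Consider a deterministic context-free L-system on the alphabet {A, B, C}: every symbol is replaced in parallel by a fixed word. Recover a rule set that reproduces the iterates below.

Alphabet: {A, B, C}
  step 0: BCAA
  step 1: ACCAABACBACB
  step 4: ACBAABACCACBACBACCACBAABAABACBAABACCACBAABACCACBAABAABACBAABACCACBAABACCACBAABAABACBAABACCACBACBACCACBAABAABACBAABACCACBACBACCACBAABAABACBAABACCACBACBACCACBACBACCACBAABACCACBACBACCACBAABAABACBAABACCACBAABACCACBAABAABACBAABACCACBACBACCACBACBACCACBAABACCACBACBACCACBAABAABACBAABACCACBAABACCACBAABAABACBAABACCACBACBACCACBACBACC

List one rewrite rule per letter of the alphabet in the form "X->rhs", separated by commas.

  step 0 ⇒ step 1: BCAA ⇒ ACC·AAB·ACB·ACB
    A ↦ ACB
    B ↦ ACC
    C ↦ AAB

A->ACB, B->ACC, C->AAB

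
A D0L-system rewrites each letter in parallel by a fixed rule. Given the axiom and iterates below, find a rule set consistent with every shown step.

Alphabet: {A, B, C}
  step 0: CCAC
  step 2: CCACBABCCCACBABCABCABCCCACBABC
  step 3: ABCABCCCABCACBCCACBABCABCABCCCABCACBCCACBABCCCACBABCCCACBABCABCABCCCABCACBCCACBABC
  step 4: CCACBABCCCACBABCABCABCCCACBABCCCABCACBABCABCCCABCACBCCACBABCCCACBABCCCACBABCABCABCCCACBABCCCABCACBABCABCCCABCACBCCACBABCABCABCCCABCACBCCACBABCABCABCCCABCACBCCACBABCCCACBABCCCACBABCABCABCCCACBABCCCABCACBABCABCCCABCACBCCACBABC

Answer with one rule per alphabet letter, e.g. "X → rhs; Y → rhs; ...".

A->CC, B->ACB, C->ABC

  step 3 ⇒ step 4: ABCABCCCABCACBCCACBABCABCABCCCABCACBCCACBABCCCACBABCCCACBABCABCABCCCABCACBCCACBABC ⇒ CC·ACB·ABC·CC·ACB·ABC·ABC·ABC·CC·ACB·ABC·CC·ABC·ACB·ABC·ABC·CC·ABC·ACB·CC·ACB·ABC·CC·ACB·ABC·CC·ACB·ABC·ABC·ABC·CC·ACB·ABC·CC·ABC·ACB·ABC·ABC·CC·ABC·ACB·CC·ACB·ABC·ABC·ABC·CC·ABC·ACB·CC·ACB·ABC·ABC·ABC·CC·ABC·ACB·CC·ACB·ABC·CC·ACB·ABC·CC·ACB·ABC·ABC·ABC·CC·ACB·ABC·CC·ABC·ACB·ABC·ABC·CC·ABC·ACB·CC·ACB·ABC
    A ↦ CC
    B ↦ ACB
    C ↦ ABC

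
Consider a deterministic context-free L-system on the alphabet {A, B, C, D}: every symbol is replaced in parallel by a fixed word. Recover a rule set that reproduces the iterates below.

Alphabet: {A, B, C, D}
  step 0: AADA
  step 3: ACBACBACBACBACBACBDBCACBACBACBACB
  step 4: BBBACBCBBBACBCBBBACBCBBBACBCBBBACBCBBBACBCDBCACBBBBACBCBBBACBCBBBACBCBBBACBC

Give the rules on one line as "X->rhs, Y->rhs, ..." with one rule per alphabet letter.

A->BBB, B->C, C->ACB, D->DB

  step 3 ⇒ step 4: ACBACBACBACBACBACBDBCACBACBACBACB ⇒ BBB·ACB·C·BBB·ACB·C·BBB·ACB·C·BBB·ACB·C·BBB·ACB·C·BBB·ACB·C·DB·C·ACB·BBB·ACB·C·BBB·ACB·C·BBB·ACB·C·BBB·ACB·C
    A ↦ BBB
    B ↦ C
    C ↦ ACB
    D ↦ DB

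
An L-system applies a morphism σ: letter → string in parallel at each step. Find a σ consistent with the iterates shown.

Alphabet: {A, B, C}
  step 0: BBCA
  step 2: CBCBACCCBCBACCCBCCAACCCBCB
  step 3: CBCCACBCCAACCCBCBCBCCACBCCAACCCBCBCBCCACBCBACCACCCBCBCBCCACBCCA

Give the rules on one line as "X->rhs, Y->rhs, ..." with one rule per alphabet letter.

  step 2 ⇒ step 3: CBCBACCCBCBACCCBCCAACCCBCB ⇒ CB·CCA·CB·CCA·ACC·CB·CB·CB·CCA·CB·CCA·ACC·CB·CB·CB·CCA·CB·CB·ACC·ACC·CB·CB·CB·CCA·CB·CCA
    A ↦ ACC
    B ↦ CCA
    C ↦ CB

A->ACC, B->CCA, C->CB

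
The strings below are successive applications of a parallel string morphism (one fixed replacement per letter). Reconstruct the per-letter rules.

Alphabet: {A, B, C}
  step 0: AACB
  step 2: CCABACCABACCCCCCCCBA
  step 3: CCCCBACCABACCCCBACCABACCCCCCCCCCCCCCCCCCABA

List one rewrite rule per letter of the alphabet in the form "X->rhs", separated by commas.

  step 2 ⇒ step 3: CCABACCABACCCCCCCCBA ⇒ CC·CC·BA·CCA·BA·CC·CC·BA·CCA·BA·CC·CC·CC·CC·CC·CC·CC·CC·CCA·BA
    A ↦ BA
    B ↦ CCA
    C ↦ CC

A->BA, B->CCA, C->CC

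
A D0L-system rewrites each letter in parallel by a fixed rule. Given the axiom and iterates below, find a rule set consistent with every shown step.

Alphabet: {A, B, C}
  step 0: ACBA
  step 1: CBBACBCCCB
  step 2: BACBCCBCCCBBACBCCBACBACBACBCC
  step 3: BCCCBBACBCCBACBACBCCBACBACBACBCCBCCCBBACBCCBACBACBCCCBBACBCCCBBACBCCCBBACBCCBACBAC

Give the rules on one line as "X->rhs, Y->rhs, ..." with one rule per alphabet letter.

  step 2 ⇒ step 3: BACBCCBCCCBBACBCCBACBACBACBCC ⇒ BCC·CB·BAC·BCC·BAC·BAC·BCC·BAC·BAC·BAC·BCC·BCC·CB·BAC·BCC·BAC·BAC·BCC·CB·BAC·BCC·CB·BAC·BCC·CB·BAC·BCC·BAC·BAC
    A ↦ CB
    B ↦ BCC
    C ↦ BAC

A->CB, B->BCC, C->BAC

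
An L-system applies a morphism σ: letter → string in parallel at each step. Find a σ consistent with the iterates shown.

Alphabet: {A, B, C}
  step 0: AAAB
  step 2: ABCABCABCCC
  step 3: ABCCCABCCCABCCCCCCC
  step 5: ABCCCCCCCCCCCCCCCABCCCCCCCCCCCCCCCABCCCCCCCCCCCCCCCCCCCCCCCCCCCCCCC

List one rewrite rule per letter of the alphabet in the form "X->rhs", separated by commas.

A->AB, B->C, C->CC

  step 2 ⇒ step 3: ABCABCABCCC ⇒ AB·C·CC·AB·C·CC·AB·C·CC·CC·CC
    A ↦ AB
    B ↦ C
    C ↦ CC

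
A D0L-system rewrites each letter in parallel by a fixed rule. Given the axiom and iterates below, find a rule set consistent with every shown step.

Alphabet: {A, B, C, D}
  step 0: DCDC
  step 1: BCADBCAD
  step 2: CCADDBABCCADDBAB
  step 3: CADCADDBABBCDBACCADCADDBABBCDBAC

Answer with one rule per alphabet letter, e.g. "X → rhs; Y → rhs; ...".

A->DBA, B->C, C->CAD, D->B

  step 2 ⇒ step 3: CCADDBABCCADDBAB ⇒ CAD·CAD·DBA·B·B·C·DBA·C·CAD·CAD·DBA·B·B·C·DBA·C
    A ↦ DBA
    B ↦ C
    C ↦ CAD
    D ↦ B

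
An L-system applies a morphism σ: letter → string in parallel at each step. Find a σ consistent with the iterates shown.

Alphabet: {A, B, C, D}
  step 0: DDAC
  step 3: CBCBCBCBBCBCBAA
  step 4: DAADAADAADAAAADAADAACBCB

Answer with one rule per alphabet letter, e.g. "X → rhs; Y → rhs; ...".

A->CB, B->AA, C->D, D->B

  step 3 ⇒ step 4: CBCBCBCBBCBCBAA ⇒ D·AA·D·AA·D·AA·D·AA·AA·D·AA·D·AA·CB·CB
    A ↦ CB
    B ↦ AA
    C ↦ D
    D ↦ B  (constrained at step 0)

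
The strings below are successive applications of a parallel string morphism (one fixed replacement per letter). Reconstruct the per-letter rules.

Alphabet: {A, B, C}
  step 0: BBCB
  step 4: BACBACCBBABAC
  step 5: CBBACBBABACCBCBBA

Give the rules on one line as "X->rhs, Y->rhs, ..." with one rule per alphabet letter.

  step 4 ⇒ step 5: BACBACCBBABAC ⇒ C·B·BA·C·B·BA·BA·C·C·B·C·B·BA
    A ↦ B
    B ↦ C
    C ↦ BA

A->B, B->C, C->BA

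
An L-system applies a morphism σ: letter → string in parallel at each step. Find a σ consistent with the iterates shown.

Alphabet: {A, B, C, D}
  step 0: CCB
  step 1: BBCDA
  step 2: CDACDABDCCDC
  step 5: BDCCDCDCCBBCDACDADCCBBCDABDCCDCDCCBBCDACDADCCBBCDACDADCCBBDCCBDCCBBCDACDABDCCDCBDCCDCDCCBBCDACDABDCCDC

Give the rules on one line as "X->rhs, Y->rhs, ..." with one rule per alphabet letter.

A->DC, B->CDA, C->B, D->DCC

  step 1 ⇒ step 2: BBCDA ⇒ CDA·CDA·B·DCC·DC
    A ↦ DC
    B ↦ CDA
    C ↦ B
    D ↦ DCC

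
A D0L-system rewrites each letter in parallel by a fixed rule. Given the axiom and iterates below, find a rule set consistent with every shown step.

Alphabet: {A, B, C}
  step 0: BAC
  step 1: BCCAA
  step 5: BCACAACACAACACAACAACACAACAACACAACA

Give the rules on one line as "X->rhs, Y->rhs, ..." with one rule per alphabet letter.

  step 0 ⇒ step 1: BAC ⇒ BC·CA·A
    A ↦ CA
    B ↦ BC
    C ↦ A

A->CA, B->BC, C->A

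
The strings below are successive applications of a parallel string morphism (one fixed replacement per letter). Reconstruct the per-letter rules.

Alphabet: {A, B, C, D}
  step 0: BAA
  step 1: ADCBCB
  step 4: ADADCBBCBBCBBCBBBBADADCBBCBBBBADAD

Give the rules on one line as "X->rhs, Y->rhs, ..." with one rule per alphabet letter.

A->CB, B->AD, C->BB, D->B

  step 0 ⇒ step 1: BAA ⇒ AD·CB·CB
    A ↦ CB
    B ↦ AD
    C ↦ BB  (constrained at step 1)
    D ↦ B  (constrained at step 1)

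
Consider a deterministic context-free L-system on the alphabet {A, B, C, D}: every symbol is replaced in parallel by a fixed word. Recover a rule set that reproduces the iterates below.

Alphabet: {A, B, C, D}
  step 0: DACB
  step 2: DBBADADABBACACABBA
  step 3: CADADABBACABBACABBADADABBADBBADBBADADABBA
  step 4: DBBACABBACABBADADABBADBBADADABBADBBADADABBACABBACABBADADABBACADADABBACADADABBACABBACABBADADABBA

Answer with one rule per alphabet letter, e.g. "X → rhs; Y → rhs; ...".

  step 3 ⇒ step 4: CADADABBACABBACABBADADABBADBBADBBADADABBA ⇒ D·BBA·CA·BBA·CA·BBA·DA·DA·BBA·D·BBA·DA·DA·BBA·D·BBA·DA·DA·BBA·CA·BBA·CA·BBA·DA·DA·BBA·CA·DA·DA·BBA·CA·DA·DA·BBA·CA·BBA·CA·BBA·DA·DA·BBA
    A ↦ BBA
    B ↦ DA
    C ↦ D
    D ↦ CA

A->BBA, B->DA, C->D, D->CA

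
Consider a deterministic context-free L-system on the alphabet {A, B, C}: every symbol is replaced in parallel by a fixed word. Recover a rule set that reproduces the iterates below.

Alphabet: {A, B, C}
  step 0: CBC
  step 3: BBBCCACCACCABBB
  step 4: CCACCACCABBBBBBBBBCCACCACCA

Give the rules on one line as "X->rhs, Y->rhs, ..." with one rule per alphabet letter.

A->B, B->CCA, C->B

  step 3 ⇒ step 4: BBBCCACCACCABBB ⇒ CCA·CCA·CCA·B·B·B·B·B·B·B·B·B·CCA·CCA·CCA
    A ↦ B
    B ↦ CCA
    C ↦ B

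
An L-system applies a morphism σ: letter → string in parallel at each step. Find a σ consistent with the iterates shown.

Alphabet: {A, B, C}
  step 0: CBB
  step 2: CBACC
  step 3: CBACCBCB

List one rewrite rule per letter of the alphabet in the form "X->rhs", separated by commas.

  step 2 ⇒ step 3: CBACC ⇒ CB·A·C·CB·CB
    A ↦ C
    B ↦ A
    C ↦ CB

A->C, B->A, C->CB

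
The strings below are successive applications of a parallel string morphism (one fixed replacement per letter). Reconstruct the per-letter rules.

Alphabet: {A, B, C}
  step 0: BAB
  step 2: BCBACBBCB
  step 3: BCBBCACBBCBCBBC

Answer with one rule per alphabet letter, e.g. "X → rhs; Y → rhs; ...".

A->AC, B->BC, C->B

  step 2 ⇒ step 3: BCBACBBCB ⇒ BC·B·BC·AC·B·BC·BC·B·BC
    A ↦ AC
    B ↦ BC
    C ↦ B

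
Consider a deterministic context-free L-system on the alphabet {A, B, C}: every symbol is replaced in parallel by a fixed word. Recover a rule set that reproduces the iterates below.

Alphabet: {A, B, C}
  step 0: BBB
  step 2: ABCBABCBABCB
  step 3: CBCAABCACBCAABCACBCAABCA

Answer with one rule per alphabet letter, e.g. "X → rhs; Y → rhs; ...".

  step 2 ⇒ step 3: ABCBABCBABCB ⇒ CB·CA·AB·CA·CB·CA·AB·CA·CB·CA·AB·CA
    A ↦ CB
    B ↦ CA
    C ↦ AB

A->CB, B->CA, C->AB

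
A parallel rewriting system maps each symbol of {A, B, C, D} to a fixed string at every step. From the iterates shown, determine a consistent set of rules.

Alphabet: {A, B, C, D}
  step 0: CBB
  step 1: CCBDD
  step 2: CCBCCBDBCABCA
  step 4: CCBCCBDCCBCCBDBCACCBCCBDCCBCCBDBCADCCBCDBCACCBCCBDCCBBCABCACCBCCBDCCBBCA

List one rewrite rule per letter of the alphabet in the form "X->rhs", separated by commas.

A->CD, B->D, C->CCB, D->BCA

  step 1 ⇒ step 2: CCBDD ⇒ CCB·CCB·D·BCA·BCA
    B ↦ D
    C ↦ CCB
    D ↦ BCA
    A ↦ CD  (constrained at step 2)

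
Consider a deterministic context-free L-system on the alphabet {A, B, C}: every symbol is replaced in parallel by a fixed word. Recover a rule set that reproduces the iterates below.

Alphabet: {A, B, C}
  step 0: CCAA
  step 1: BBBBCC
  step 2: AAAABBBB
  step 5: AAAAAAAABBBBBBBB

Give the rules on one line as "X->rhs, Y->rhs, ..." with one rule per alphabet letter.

  step 1 ⇒ step 2: BBBBCC ⇒ A·A·A·A·BB·BB
    B ↦ A
    C ↦ BB
  step 0 ⇒ step 1: CCAA ⇒ BB·BB·C·C
    A ↦ C

A->C, B->A, C->BB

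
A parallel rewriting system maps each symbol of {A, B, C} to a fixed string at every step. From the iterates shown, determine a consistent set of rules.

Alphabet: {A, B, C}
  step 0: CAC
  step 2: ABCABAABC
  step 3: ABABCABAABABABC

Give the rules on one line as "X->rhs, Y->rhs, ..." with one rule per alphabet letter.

A->AB, B->A, C->BC

  step 2 ⇒ step 3: ABCABAABC ⇒ AB·A·BC·AB·A·AB·AB·A·BC
    A ↦ AB
    B ↦ A
    C ↦ BC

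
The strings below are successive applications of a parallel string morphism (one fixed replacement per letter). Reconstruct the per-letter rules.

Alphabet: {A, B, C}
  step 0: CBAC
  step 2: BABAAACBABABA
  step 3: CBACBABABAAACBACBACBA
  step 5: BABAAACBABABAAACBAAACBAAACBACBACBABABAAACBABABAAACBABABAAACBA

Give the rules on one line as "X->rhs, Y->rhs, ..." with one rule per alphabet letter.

A->BA, B->C, C->AA

  step 2 ⇒ step 3: BABAAACBABABA ⇒ C·BA·C·BA·BA·BA·AA·C·BA·C·BA·C·BA
    A ↦ BA
    B ↦ C
    C ↦ AA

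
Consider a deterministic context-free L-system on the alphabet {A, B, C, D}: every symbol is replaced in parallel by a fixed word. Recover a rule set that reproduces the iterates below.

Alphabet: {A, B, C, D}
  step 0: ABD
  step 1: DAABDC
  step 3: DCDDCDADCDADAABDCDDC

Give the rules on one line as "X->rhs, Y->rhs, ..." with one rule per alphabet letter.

A->DA, B->AB, C->D, D->DC

  step 0 ⇒ step 1: ABD ⇒ DA·AB·DC
    A ↦ DA
    B ↦ AB
    D ↦ DC
    C ↦ D  (constrained at step 1)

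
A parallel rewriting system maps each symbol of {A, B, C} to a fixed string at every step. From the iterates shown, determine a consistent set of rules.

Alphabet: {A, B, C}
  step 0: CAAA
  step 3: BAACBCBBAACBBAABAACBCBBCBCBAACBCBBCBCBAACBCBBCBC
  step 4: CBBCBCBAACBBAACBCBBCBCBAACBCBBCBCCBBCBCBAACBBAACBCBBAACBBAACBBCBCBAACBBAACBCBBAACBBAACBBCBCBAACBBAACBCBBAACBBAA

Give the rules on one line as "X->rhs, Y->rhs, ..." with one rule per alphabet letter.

  step 3 ⇒ step 4: BAACBCBBAACBBAABAACBCBBCBCBAACBCBBCBCBAACBCBBCBC ⇒ CB·BC·BC·BAA·CB·BAA·CB·CB·BC·BC·BAA·CB·CB·BC·BC·CB·BC·BC·BAA·CB·BAA·CB·CB·BAA·CB·BAA·CB·BC·BC·BAA·CB·BAA·CB·CB·BAA·CB·BAA·CB·BC·BC·BAA·CB·BAA·CB·CB·BAA·CB·BAA
    A ↦ BC
    B ↦ CB
    C ↦ BAA

A->BC, B->CB, C->BAA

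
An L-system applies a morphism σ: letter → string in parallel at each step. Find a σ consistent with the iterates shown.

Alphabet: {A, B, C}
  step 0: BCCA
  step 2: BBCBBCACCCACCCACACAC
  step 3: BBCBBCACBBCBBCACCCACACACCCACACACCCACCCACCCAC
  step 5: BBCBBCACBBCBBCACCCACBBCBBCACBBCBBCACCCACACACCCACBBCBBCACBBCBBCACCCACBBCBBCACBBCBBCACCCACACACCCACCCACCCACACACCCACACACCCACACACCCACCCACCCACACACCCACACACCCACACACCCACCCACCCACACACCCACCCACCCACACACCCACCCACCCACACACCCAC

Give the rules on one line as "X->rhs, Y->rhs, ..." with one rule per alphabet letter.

  step 2 ⇒ step 3: BBCBBCACCCACCCACACAC ⇒ BBC·BBC·AC·BBC·BBC·AC·CC·AC·AC·AC·CC·AC·AC·AC·CC·AC·CC·AC·CC·AC
    A ↦ CC
    B ↦ BBC
    C ↦ AC

A->CC, B->BBC, C->AC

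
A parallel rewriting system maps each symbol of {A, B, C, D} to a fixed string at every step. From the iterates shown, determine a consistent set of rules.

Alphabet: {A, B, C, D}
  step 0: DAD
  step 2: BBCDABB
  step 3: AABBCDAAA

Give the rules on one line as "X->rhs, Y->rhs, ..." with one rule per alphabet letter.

A->DA, B->A, C->BB, D->C

  step 2 ⇒ step 3: BBCDABB ⇒ A·A·BB·C·DA·A·A
    A ↦ DA
    B ↦ A
    C ↦ BB
    D ↦ C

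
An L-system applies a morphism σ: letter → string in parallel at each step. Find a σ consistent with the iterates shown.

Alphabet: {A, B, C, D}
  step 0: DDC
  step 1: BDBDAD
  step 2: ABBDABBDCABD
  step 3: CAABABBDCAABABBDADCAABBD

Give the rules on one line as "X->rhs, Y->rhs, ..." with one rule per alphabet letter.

A->CA, B->AB, C->AD, D->BD

  step 2 ⇒ step 3: ABBDABBDCABD ⇒ CA·AB·AB·BD·CA·AB·AB·BD·AD·CA·AB·BD
    A ↦ CA
    B ↦ AB
    C ↦ AD
    D ↦ BD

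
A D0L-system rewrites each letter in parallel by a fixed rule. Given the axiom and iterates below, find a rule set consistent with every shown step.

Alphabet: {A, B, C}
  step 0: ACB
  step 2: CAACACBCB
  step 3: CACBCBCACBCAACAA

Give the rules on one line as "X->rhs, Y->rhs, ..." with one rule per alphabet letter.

A->CB, B->A, C->CA

  step 2 ⇒ step 3: CAACACBCB ⇒ CA·CB·CB·CA·CB·CA·A·CA·A
    A ↦ CB
    B ↦ A
    C ↦ CA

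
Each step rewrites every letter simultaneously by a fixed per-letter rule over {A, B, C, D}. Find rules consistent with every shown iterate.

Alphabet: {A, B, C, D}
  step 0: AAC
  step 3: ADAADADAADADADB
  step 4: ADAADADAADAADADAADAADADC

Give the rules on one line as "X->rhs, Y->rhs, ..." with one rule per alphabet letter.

A->AD, B->DC, C->DB, D->A

  step 3 ⇒ step 4: ADAADADAADADADB ⇒ AD·A·AD·AD·A·AD·A·AD·AD·A·AD·A·AD·A·DC
    A ↦ AD
    B ↦ DC
    D ↦ A
    C ↦ DB  (constrained at step 0)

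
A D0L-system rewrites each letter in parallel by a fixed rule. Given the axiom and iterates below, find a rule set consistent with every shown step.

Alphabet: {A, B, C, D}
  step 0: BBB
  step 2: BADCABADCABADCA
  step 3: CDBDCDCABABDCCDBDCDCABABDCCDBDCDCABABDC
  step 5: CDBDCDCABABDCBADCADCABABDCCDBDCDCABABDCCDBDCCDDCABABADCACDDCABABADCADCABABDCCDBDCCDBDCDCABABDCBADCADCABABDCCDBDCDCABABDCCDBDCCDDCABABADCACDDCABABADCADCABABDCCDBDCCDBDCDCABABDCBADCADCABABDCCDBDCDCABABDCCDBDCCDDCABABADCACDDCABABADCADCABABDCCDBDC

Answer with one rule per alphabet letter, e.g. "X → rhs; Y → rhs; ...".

  step 2 ⇒ step 3: BADCABADCABADCA ⇒ CD·BDC·DCA·BA·BDC·CD·BDC·DCA·BA·BDC·CD·BDC·DCA·BA·BDC
    A ↦ BDC
    B ↦ CD
    C ↦ BA
    D ↦ DCA

A->BDC, B->CD, C->BA, D->DCA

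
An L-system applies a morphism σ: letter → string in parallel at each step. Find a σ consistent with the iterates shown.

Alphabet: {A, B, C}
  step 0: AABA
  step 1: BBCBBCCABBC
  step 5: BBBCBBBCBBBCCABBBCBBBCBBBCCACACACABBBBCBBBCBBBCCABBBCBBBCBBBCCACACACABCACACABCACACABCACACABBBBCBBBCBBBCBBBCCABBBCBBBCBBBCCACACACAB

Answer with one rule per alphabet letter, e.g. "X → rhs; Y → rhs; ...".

A->BBC, B->CA, C->B

  step 0 ⇒ step 1: AABA ⇒ BBC·BBC·CA·BBC
    A ↦ BBC
    B ↦ CA
    C ↦ B  (constrained at step 1)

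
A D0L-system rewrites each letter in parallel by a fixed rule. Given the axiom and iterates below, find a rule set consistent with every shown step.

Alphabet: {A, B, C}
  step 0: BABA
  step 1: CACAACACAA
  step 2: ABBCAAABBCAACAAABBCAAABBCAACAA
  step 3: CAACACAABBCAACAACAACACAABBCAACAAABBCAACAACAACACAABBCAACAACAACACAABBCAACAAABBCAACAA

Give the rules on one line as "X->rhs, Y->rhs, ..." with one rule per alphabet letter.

A->CAA, B->CA, C->ABB

  step 2 ⇒ step 3: ABBCAAABBCAACAAABBCAAABBCAACAA ⇒ CAA·CA·CA·ABB·CAA·CAA·CAA·CA·CA·ABB·CAA·CAA·ABB·CAA·CAA·CAA·CA·CA·ABB·CAA·CAA·CAA·CA·CA·ABB·CAA·CAA·ABB·CAA·CAA
    A ↦ CAA
    B ↦ CA
    C ↦ ABB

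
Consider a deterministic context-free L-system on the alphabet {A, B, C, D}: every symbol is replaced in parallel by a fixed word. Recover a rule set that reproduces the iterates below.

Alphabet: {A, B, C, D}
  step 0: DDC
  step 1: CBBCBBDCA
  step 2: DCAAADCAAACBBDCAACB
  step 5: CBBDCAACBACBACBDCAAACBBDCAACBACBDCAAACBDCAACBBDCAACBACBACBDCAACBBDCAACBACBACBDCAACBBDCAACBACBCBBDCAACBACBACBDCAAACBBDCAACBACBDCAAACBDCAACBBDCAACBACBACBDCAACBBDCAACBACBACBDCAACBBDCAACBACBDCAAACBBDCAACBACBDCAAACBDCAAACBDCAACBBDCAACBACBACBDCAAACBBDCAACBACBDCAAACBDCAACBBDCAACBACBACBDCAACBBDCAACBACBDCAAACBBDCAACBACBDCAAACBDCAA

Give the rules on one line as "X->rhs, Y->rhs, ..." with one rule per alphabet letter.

  step 1 ⇒ step 2: CBBCBBDCA ⇒ DCA·A·A·DCA·A·A·CBB·DCA·ACB
    A ↦ ACB
    B ↦ A
    C ↦ DCA
    D ↦ CBB

A->ACB, B->A, C->DCA, D->CBB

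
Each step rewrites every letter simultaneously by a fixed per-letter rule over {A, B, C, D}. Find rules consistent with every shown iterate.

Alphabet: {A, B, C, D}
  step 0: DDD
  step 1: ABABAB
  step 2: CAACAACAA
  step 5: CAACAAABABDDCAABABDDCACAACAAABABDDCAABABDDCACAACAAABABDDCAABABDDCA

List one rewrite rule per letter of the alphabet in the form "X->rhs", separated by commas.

A->CA, B->A, C->DD, D->AB

  step 1 ⇒ step 2: ABABAB ⇒ CA·A·CA·A·CA·A
    A ↦ CA
    B ↦ A
    C ↦ DD  (constrained at step 2)
  step 0 ⇒ step 1: DDD ⇒ AB·AB·AB
    D ↦ AB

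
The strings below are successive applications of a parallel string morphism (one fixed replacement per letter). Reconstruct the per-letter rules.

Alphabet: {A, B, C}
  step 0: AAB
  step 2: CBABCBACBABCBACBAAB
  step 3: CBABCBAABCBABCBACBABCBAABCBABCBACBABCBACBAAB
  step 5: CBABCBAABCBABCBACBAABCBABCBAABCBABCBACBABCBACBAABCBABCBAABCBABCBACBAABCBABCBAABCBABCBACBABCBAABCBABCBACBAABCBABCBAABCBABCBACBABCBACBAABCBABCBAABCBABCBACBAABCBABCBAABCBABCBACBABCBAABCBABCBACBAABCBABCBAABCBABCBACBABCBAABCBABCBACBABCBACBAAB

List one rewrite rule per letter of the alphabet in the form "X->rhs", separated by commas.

  step 2 ⇒ step 3: CBABCBACBABCBACBAAB ⇒ CB·AB·CBA·AB·CB·AB·CBA·CB·AB·CBA·AB·CB·AB·CBA·CB·AB·CBA·CBA·AB
    A ↦ CBA
    B ↦ AB
    C ↦ CB

A->CBA, B->AB, C->CB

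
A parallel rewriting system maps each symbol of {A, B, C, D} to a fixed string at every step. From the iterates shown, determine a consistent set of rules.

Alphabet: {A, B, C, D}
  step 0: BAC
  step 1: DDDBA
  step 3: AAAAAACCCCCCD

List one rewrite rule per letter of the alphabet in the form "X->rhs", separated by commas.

  step 0 ⇒ step 1: BAC ⇒ D·DDB·A
    A ↦ DDB
    B ↦ D
    C ↦ A
    D ↦ CC  (constrained at step 1)

A->DDB, B->D, C->A, D->CC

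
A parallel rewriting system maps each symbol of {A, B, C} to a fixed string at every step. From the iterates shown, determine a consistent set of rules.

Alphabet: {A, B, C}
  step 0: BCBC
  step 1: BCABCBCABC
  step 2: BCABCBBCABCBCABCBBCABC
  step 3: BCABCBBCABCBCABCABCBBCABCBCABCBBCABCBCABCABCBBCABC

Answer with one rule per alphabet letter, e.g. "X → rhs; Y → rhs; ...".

A->B, B->BCA, C->BC

  step 2 ⇒ step 3: BCABCBBCABCBCABCBBCABC ⇒ BCA·BC·B·BCA·BC·BCA·BCA·BC·B·BCA·BC·BCA·BC·B·BCA·BC·BCA·BCA·BC·B·BCA·BC
    A ↦ B
    B ↦ BCA
    C ↦ BC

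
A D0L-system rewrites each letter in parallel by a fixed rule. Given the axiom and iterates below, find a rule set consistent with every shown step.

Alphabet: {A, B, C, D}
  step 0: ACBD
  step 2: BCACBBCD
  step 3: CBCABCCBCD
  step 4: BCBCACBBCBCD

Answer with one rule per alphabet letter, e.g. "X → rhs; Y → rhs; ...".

A->CA, B->C, C->B, D->CD

  step 3 ⇒ step 4: CBCABCCBCD ⇒ B·C·B·CA·C·B·B·C·B·CD
    A ↦ CA
    B ↦ C
    C ↦ B
    D ↦ CD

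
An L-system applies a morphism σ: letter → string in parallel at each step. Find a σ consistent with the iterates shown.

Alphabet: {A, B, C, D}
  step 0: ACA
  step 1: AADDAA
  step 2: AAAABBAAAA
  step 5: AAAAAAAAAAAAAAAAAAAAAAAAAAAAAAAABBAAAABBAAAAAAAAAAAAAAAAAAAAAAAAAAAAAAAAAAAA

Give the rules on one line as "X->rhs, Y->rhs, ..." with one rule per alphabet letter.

  step 1 ⇒ step 2: AADDAA ⇒ AA·AA·B·B·AA·AA
    A ↦ AA
    D ↦ B
    B ↦ CA  (constrained at step 2)
  step 0 ⇒ step 1: ACA ⇒ AA·DD·AA
    C ↦ DD

A->AA, B->CA, C->DD, D->B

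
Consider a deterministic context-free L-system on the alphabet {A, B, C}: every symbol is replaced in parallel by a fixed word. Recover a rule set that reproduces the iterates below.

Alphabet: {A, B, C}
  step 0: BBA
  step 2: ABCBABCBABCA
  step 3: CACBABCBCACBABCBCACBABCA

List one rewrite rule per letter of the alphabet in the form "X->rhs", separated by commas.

  step 2 ⇒ step 3: ABCBABCBABCA ⇒ CA·CB·AB·CB·CA·CB·AB·CB·CA·CB·AB·CA
    A ↦ CA
    B ↦ CB
    C ↦ AB

A->CA, B->CB, C->AB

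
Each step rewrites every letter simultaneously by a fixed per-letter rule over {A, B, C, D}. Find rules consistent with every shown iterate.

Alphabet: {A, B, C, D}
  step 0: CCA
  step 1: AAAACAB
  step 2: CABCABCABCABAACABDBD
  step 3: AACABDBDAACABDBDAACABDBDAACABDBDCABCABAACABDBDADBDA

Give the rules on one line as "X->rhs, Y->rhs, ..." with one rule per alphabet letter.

  step 2 ⇒ step 3: CABCABCABCABAACABDBD ⇒ AA·CAB·DBD·AA·CAB·DBD·AA·CAB·DBD·AA·CAB·DBD·CAB·CAB·AA·CAB·DBD·A·DBD·A
    A ↦ CAB
    B ↦ DBD
    C ↦ AA
    D ↦ A

A->CAB, B->DBD, C->AA, D->A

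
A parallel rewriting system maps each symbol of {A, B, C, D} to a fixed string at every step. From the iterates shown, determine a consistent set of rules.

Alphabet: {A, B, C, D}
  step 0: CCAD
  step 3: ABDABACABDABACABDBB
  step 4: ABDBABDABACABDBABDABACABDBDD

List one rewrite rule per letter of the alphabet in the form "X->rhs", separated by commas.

  step 3 ⇒ step 4: ABDABACABDABACABDBB ⇒ AB·D·B·AB·D·AB·AC·AB·D·B·AB·D·AB·AC·AB·D·B·D·D
    A ↦ AB
    B ↦ D
    C ↦ AC
    D ↦ B

A->AB, B->D, C->AC, D->B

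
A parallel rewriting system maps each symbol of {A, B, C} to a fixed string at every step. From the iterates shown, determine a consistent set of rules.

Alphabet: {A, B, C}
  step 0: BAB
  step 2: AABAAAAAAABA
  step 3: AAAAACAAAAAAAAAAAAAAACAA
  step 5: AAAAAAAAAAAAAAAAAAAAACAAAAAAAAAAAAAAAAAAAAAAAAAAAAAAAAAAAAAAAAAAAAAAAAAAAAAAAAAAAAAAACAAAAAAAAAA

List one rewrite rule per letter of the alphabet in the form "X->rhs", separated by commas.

A->AA, B->AC, C->BA

  step 2 ⇒ step 3: AABAAAAAAABA ⇒ AA·AA·AC·AA·AA·AA·AA·AA·AA·AA·AC·AA
    A ↦ AA
    B ↦ AC
    C ↦ BA  (constrained at step 3)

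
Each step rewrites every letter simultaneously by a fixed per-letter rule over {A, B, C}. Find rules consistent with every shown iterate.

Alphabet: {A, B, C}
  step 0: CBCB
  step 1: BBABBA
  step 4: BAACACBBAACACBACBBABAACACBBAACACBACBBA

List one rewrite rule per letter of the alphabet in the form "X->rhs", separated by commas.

  step 0 ⇒ step 1: CBCB ⇒ B·BA·B·BA
    B ↦ BA
    C ↦ B
    A ↦ AC  (constrained at step 1)

A->AC, B->BA, C->B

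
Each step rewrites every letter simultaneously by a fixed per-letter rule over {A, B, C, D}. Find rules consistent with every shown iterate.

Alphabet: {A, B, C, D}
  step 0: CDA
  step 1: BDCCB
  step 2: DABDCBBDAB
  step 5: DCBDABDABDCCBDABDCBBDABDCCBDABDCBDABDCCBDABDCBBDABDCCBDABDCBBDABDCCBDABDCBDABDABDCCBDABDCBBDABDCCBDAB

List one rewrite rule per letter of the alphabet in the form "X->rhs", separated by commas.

A->CB, B->DAB, C->B, D->DC

  step 1 ⇒ step 2: BDCCB ⇒ DAB·DC·B·B·DAB
    B ↦ DAB
    C ↦ B
    D ↦ DC
  step 0 ⇒ step 1: CDA ⇒ B·DC·CB
    A ↦ CB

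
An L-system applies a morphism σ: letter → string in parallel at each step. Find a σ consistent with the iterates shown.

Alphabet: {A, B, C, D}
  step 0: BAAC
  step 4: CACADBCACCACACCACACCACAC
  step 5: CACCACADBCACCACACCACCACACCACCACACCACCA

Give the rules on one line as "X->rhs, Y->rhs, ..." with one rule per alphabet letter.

  step 4 ⇒ step 5: CACADBCACCACACCACACCACAC ⇒ CA·C·CA·C·A·DB·CA·C·CA·CA·C·CA·C·CA·CA·C·CA·C·CA·CA·C·CA·C·CA
    A ↦ C
    B ↦ DB
    C ↦ CA
    D ↦ A

A->C, B->DB, C->CA, D->A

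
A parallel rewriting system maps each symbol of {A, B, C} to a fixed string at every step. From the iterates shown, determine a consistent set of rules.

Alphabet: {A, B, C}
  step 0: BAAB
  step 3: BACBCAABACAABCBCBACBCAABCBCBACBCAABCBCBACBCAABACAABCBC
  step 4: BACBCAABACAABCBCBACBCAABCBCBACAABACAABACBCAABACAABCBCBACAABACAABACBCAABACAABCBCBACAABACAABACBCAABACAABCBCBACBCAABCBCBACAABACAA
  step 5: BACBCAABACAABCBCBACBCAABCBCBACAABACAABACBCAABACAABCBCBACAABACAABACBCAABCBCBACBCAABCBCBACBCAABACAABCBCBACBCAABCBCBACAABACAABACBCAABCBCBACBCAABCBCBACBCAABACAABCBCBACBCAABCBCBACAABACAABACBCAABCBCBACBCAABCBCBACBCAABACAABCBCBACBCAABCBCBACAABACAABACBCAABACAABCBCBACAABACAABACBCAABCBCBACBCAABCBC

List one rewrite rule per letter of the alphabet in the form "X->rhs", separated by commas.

A->BC, B->BAC, C->AA

  step 4 ⇒ step 5: BACBCAABACAABCBCBACBCAABCBCBACAABACAABACBCAABACAABCBCBACAABACAABACBCAABACAABCBCBACAABACAABACBCAABACAABCBCBACBCAABCBCBACAABACAA ⇒ BAC·BC·AA·BAC·AA·BC·BC·BAC·BC·AA·BC·BC·BAC·AA·BAC·AA·BAC·BC·AA·BAC·AA·BC·BC·BAC·AA·BAC·AA·BAC·BC·AA·BC·BC·BAC·BC·AA·BC·BC·BAC·BC·AA·BAC·AA·BC·BC·BAC·BC·AA·BC·BC·BAC·AA·BAC·AA·BAC·BC·AA·BC·BC·BAC·BC·AA·BC·BC·BAC·BC·AA·BAC·AA·BC·BC·BAC·BC·AA·BC·BC·BAC·AA·BAC·AA·BAC·BC·AA·BC·BC·BAC·BC·AA·BC·BC·BAC·BC·AA·BAC·AA·BC·BC·BAC·BC·AA·BC·BC·BAC·AA·BAC·AA·BAC·BC·AA·BAC·AA·BC·BC·BAC·AA·BAC·AA·BAC·BC·AA·BC·BC·BAC·BC·AA·BC·BC
    A ↦ BC
    B ↦ BAC
    C ↦ AA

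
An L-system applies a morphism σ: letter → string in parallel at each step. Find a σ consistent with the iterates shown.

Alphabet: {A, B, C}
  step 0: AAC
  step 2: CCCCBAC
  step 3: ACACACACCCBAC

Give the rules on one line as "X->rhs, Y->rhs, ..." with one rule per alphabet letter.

A->B, B->CC, C->AC

  step 2 ⇒ step 3: CCCCBAC ⇒ AC·AC·AC·AC·CC·B·AC
    A ↦ B
    B ↦ CC
    C ↦ AC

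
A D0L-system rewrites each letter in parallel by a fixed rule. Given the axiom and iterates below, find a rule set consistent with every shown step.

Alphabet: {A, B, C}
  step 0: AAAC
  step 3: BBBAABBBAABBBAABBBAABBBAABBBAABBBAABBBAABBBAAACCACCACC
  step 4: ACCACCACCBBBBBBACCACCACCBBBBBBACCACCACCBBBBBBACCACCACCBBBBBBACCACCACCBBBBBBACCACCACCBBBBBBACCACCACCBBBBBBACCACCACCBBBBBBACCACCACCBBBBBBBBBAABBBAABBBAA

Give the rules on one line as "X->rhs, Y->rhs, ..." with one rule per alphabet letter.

A->BBB, B->ACC, C->A

  step 3 ⇒ step 4: BBBAABBBAABBBAABBBAABBBAABBBAABBBAABBBAABBBAAACCACCACC ⇒ ACC·ACC·ACC·BBB·BBB·ACC·ACC·ACC·BBB·BBB·ACC·ACC·ACC·BBB·BBB·ACC·ACC·ACC·BBB·BBB·ACC·ACC·ACC·BBB·BBB·ACC·ACC·ACC·BBB·BBB·ACC·ACC·ACC·BBB·BBB·ACC·ACC·ACC·BBB·BBB·ACC·ACC·ACC·BBB·BBB·BBB·A·A·BBB·A·A·BBB·A·A
    A ↦ BBB
    B ↦ ACC
    C ↦ A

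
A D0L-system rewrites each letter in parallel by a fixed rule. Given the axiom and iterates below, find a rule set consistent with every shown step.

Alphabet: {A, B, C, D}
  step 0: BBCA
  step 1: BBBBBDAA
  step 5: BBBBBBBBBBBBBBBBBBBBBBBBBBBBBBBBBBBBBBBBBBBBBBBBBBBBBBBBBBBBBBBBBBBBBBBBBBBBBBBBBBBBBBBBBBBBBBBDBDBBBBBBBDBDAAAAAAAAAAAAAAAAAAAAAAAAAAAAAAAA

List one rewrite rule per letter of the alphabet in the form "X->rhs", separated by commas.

A->AA, B->BB, C->BD, D->BCC

  step 0 ⇒ step 1: BBCA ⇒ BB·BB·BD·AA
    A ↦ AA
    B ↦ BB
    C ↦ BD
    D ↦ BCC  (constrained at step 1)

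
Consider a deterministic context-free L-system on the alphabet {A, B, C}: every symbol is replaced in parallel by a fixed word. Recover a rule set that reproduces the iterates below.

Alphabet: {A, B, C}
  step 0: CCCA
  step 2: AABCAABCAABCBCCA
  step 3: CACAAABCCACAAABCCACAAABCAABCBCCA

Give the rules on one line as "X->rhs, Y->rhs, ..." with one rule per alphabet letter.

  step 2 ⇒ step 3: AABCAABCAABCBCCA ⇒ CA·CA·AA·BC·CA·CA·AA·BC·CA·CA·AA·BC·AA·BC·BC·CA
    A ↦ CA
    B ↦ AA
    C ↦ BC

A->CA, B->AA, C->BC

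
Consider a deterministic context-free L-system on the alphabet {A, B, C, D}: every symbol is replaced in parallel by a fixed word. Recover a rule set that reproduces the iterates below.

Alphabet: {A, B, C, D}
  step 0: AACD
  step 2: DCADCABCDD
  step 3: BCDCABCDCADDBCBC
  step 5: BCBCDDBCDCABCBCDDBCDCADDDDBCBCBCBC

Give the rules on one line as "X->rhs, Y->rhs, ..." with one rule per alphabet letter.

A->CA, B->D, C->D, D->BC

  step 2 ⇒ step 3: DCADCABCDD ⇒ BC·D·CA·BC·D·CA·D·D·BC·BC
    A ↦ CA
    B ↦ D
    C ↦ D
    D ↦ BC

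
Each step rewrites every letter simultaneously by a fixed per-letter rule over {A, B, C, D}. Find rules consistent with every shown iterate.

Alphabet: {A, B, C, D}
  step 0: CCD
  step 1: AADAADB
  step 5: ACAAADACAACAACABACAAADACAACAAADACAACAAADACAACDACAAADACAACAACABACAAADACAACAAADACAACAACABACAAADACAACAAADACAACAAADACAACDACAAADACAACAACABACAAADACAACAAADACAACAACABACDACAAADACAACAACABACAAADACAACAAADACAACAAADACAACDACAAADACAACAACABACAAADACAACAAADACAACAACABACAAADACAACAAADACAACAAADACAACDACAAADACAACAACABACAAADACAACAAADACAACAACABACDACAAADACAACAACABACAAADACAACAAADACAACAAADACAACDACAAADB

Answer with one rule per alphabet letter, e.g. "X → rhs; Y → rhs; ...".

A->ACA, B->ACD, C->AAD, D->B

  step 0 ⇒ step 1: CCD ⇒ AAD·AAD·B
    C ↦ AAD
    D ↦ B
    A ↦ ACA  (constrained at step 1)
    B ↦ ACD  (constrained at step 1)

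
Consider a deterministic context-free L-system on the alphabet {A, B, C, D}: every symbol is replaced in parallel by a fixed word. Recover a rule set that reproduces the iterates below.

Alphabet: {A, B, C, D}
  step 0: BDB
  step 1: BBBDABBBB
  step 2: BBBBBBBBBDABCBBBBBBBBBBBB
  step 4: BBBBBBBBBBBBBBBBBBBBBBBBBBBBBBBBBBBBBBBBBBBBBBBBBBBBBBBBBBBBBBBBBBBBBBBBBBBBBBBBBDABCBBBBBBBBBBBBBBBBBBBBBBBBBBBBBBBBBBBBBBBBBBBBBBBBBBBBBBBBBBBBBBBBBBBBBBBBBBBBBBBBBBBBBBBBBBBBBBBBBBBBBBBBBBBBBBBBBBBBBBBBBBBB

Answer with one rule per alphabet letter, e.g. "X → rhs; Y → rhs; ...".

  step 1 ⇒ step 2: BBBDABBBB ⇒ BBB·BBB·BBB·DAB·C·BBB·BBB·BBB·BBB
    A ↦ C
    B ↦ BBB
    D ↦ DAB
    C ↦ B  (constrained at step 2)

A->C, B->BBB, C->B, D->DAB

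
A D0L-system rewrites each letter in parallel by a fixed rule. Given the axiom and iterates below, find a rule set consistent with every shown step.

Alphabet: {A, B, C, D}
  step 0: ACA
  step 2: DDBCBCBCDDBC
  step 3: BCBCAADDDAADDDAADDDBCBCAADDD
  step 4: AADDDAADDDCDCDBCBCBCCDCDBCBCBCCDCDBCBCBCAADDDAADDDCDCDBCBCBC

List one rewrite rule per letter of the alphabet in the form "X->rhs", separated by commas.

A->CD, B->AAD, C->DD, D->BC

  step 3 ⇒ step 4: BCBCAADDDAADDDAADDDBCBCAADDD ⇒ AAD·DD·AAD·DD·CD·CD·BC·BC·BC·CD·CD·BC·BC·BC·CD·CD·BC·BC·BC·AAD·DD·AAD·DD·CD·CD·BC·BC·BC
    A ↦ CD
    B ↦ AAD
    C ↦ DD
    D ↦ BC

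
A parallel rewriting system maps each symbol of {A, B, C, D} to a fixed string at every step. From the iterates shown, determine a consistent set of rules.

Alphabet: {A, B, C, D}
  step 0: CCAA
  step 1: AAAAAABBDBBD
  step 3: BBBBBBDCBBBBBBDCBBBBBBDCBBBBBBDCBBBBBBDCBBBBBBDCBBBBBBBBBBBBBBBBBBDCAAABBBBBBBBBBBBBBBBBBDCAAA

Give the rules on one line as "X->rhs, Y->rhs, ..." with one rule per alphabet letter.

  step 0 ⇒ step 1: CCAA ⇒ AAA·AAA·BBD·BBD
    A ↦ BBD
    C ↦ AAA
    B ↦ BBB  (constrained at step 1)
    D ↦ DC  (constrained at step 1)

A->BBD, B->BBB, C->AAA, D->DC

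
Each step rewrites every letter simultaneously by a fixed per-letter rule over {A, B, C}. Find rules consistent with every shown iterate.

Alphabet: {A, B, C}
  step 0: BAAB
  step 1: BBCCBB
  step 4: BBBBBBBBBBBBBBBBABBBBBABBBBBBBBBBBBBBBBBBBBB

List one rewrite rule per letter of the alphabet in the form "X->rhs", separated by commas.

  step 0 ⇒ step 1: BAAB ⇒ BB·C·C·BB
    A ↦ C
    B ↦ BB
    C ↦ AB  (constrained at step 1)

A->C, B->BB, C->AB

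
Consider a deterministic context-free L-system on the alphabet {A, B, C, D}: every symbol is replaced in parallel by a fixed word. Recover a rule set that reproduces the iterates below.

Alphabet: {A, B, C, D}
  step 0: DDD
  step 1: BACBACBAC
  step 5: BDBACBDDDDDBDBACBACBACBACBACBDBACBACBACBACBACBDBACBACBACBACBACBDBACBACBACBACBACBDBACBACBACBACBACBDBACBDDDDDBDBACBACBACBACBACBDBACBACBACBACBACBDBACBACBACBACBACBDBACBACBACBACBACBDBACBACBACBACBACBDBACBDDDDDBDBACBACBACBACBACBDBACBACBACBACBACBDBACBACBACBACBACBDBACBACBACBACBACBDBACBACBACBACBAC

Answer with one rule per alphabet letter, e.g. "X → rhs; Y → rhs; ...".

  step 0 ⇒ step 1: DDD ⇒ BAC·BAC·BAC
    D ↦ BAC
    A ↦ D  (constrained at step 1)
    B ↦ BD  (constrained at step 1)
    C ↦ DDD  (constrained at step 1)

A->D, B->BD, C->DDD, D->BAC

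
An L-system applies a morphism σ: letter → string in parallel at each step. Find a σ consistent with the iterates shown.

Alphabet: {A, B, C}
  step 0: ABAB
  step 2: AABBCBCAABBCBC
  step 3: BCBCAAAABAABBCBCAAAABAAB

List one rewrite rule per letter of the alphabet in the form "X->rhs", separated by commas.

  step 2 ⇒ step 3: AABBCBCAABBCBC ⇒ BC·BC·AA·AA·B·AA·B·BC·BC·AA·AA·B·AA·B
    A ↦ BC
    B ↦ AA
    C ↦ B

A->BC, B->AA, C->B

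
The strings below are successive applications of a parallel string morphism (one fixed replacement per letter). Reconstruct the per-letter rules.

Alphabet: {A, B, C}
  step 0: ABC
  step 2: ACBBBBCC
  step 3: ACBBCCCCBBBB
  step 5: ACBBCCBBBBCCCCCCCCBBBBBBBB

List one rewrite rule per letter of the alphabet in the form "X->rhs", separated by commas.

A->AC, B->C, C->BB

  step 2 ⇒ step 3: ACBBBBCC ⇒ AC·BB·C·C·C·C·BB·BB
    A ↦ AC
    B ↦ C
    C ↦ BB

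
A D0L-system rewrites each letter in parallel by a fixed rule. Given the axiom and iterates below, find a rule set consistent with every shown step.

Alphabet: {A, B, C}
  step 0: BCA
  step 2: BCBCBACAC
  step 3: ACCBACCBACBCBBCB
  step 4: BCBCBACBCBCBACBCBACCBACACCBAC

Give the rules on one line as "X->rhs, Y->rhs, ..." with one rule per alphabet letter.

  step 3 ⇒ step 4: ACCBACCBACBCBBCB ⇒ B·CB·CB·AC·B·CB·CB·AC·B·CB·AC·CB·AC·AC·CB·AC
    A ↦ B
    B ↦ AC
    C ↦ CB

A->B, B->AC, C->CB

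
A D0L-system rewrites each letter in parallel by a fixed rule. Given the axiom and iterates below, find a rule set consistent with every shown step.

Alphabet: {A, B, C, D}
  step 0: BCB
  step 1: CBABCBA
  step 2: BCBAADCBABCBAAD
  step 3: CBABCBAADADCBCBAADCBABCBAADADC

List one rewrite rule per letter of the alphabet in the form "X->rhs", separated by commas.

A->AD, B->CBA, C->B, D->C

  step 2 ⇒ step 3: BCBAADCBABCBAAD ⇒ CBA·B·CBA·AD·AD·C·B·CBA·AD·CBA·B·CBA·AD·AD·C
    A ↦ AD
    B ↦ CBA
    C ↦ B
    D ↦ C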